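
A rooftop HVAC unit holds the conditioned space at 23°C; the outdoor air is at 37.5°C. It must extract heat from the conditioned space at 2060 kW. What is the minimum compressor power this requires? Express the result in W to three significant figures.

In absolute terms T_C = 296.15 K and T_H = 310.65 K, so ΔT = 14.50 K.
COP_Carnot = T_C/ΔT = 296.15/14.50 = 20.42.
Ẇ_min = Q̇/COP_Carnot = 2060/20.42 = 100.9 kW = 100900 W.

101000 W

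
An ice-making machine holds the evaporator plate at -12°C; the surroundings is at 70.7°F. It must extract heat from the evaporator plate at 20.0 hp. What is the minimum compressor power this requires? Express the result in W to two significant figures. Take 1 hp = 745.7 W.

In absolute terms T_C = 261.15 K and T_H = 294.65 K, so ΔT = 33.50 K.
COP_Carnot = T_C/ΔT = 261.15/33.50 = 7.796.
Ẇ_min = Q̇/COP_Carnot = 20.00/7.796 = 2.566 hp = 1913 W.

1900 W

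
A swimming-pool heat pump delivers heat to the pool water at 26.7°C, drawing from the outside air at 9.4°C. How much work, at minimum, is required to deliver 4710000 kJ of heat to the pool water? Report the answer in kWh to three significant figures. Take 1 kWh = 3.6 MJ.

75.5 kWh

In absolute terms T_C = 282.55 K and T_H = 299.85 K, so ΔT = 17.30 K.
The reversible limit is COP_HP = T_H/ΔT = 17.33, so W_min = Q_H/COP = Q_H·ΔT/T_H.
W_min = 4710000 × 17.30/299.85 = 271700 kJ = 75.48 kWh.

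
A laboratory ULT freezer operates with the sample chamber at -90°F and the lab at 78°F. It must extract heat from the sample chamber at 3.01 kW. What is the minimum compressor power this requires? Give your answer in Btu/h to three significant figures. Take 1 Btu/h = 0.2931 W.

In absolute terms T_C = 205.37 K and T_H = 298.71 K, so ΔT = 93.33 K.
COP_Carnot = T_C/ΔT = 205.37/93.33 = 2.200.
Ẇ_min = Q̇/COP_Carnot = 3.010/2.200 = 1.368 kW = 4667 Btu/h.

4670 Btu/h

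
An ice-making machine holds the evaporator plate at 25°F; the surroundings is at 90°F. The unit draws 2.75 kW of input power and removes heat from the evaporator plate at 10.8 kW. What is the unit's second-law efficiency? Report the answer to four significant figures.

0.5267

COP_actual = Q̇_C/Ẇ = 10.80/2.750 = 3.927.
In absolute terms T_C = 269.26 K and T_H = 305.37 K, so ΔT = 36.11 K.
COP_Carnot = T_C/ΔT = 269.26/36.11 = 7.456.
η_II = COP_actual/COP_Carnot = 3.927/7.456 = 0.5267.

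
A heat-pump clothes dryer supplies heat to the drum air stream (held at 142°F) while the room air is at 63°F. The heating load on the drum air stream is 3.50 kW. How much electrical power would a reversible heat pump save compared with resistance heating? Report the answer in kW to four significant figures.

In absolute terms T_C = 290.37 K and T_H = 334.26 K, so ΔT = 43.89 K.
COP_Carnot = T_H/ΔT = 334.26/43.89 = 7.616.
Resistance heating needs Ẇ_res = Q̇_H = 3.500 kW; the reversible heat pump needs only Ẇ_hp = Q̇_H/COP = 0.4596 kW.
Saving = 3.500 − 0.4596 = 3.040 kW.

3.040 kW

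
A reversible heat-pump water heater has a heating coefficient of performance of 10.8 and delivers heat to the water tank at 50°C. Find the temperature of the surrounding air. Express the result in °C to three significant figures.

COP_HP = T_H/(T_H − T_C) gives T_H − T_C = T_H/COP.
With T_H = 323.15 K, T_C = 323.15 × (1 − 1/10.8) = 293.23 K.
Converting, 293.23 K = 20.08°C.

20.1 °C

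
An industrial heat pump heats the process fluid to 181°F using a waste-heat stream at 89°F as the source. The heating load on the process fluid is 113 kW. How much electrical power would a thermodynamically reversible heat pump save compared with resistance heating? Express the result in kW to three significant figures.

96.8 kW

In absolute terms T_C = 304.82 K and T_H = 355.93 K, so ΔT = 51.11 K.
COP_Carnot = T_H/ΔT = 355.93/51.11 = 6.964.
Resistance heating needs Ẇ_res = Q̇_H = 113.0 kW; the reversible heat pump needs only Ẇ_hp = Q̇_H/COP = 16.23 kW.
Saving = 113.0 − 16.23 = 96.77 kW.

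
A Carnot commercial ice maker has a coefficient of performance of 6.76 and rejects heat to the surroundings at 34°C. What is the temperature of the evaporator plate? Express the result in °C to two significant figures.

-5.6 °C

For a Carnot refrigerator COP_R = T_C/(T_H − T_C), so T_C = COP·T_H/(1 + COP).
With T_H = 307.15 K, T_C = 6.76 × 307.15/7.760 = 267.57 K.
Converting, 267.57 K = -5.58°C.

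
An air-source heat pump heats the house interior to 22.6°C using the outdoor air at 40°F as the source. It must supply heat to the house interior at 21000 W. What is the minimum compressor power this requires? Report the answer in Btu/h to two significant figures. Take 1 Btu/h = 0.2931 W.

4400 Btu/h

In absolute terms T_C = 277.59 K and T_H = 295.75 K, so ΔT = 18.16 K.
COP_Carnot = T_H/ΔT = 295.75/18.16 = 16.29.
Ẇ_min = Q̇/COP_Carnot = 21000/16.29 = 1289 W = 4398 Btu/h.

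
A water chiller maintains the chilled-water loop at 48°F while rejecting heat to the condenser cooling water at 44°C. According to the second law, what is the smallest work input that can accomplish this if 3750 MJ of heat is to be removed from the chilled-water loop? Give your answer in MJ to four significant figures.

In absolute terms T_C = 282.04 K and T_H = 317.15 K, so ΔT = 35.11 K.
The reversible limit is COP_R = T_C/ΔT = 8.033, so W_min = Q_C/COP = Q_C·ΔT/T_C.
W_min = 3750 × 35.11/282.04 = 466.8 MJ.

466.8 MJ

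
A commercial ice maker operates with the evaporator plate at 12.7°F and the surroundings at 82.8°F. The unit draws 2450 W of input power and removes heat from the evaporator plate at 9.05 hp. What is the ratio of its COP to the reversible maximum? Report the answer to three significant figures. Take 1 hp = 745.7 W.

Converting, Q̇_C = 9.050 hp = 6749 W, so COP_actual = Q̇_C/Ẇ = 6749/2450 = 2.755.
In absolute terms T_C = 262.43 K and T_H = 301.37 K, so ΔT = 38.94 K.
COP_Carnot = T_C/ΔT = 262.43/38.94 = 6.739.
η_II = COP_actual/COP_Carnot = 2.755/6.739 = 0.4088.

0.409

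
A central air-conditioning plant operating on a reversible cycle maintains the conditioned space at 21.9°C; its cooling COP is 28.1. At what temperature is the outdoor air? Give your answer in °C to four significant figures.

32.40 °C

COP_R = T_C/(T_H − T_C) gives T_H − T_C = T_C/COP.
With T_C = 295.05 K, T_H = 295.05 × (1 + 1/28.1) = 305.55 K.
Converting, 305.55 K = 32.40°C.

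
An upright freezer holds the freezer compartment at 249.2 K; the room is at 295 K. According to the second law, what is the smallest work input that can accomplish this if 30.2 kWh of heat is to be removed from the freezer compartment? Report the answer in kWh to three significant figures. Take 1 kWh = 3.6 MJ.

The reservoir spacing is ΔT = 295 − 249.2 = 45.80 K.
The reversible limit is COP_R = T_C/ΔT = 5.441, so W_min = Q_C/COP = Q_C·ΔT/T_C.
W_min = 30.20 × 45.80/249.20 = 5.550 kWh.

5.55 kWh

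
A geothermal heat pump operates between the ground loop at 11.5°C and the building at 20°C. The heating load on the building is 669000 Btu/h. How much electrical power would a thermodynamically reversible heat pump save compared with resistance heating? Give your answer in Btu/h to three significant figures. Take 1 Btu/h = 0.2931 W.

In absolute terms T_C = 284.65 K and T_H = 293.15 K, so ΔT = 8.500 K.
COP_Carnot = T_H/ΔT = 293.15/8.500 = 34.49.
Resistance heating needs Ẇ_res = Q̇_H = 669000 Btu/h; the reversible heat pump needs only Ẇ_hp = Q̇_H/COP = 19400 Btu/h.
Saving = 669000 − 19400 = 649600 Btu/h.

650000 Btu/h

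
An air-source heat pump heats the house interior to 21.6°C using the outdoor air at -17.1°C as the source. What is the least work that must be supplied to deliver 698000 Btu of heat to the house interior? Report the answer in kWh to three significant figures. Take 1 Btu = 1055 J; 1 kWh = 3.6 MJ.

In absolute terms T_C = 256.05 K and T_H = 294.75 K, so ΔT = 38.70 K.
The reversible limit is COP_HP = T_H/ΔT = 7.616, so W_min = Q_H/COP = Q_H·ΔT/T_H.
W_min = 698000 × 38.70/294.75 = 91650 Btu = 26.86 kWh.

26.9 kWh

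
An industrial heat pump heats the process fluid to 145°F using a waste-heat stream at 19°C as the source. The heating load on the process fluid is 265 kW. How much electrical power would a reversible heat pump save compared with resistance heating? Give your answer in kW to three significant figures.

230 kW

In absolute terms T_C = 292.15 K and T_H = 335.93 K, so ΔT = 43.78 K.
COP_Carnot = T_H/ΔT = 335.93/43.78 = 7.673.
Resistance heating needs Ẇ_res = Q̇_H = 265.0 kW; the reversible heat pump needs only Ẇ_hp = Q̇_H/COP = 34.53 kW.
Saving = 265.0 − 34.53 = 230.5 kW.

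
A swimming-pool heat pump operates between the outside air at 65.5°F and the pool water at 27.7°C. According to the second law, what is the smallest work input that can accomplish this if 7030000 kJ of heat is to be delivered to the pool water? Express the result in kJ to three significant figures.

212000 kJ

In absolute terms T_C = 291.76 K and T_H = 300.85 K, so ΔT = 9.089 K.
The reversible limit is COP_HP = T_H/ΔT = 33.10, so W_min = Q_H/COP = Q_H·ΔT/T_H.
W_min = 7030000 × 9.089/300.85 = 212400 kJ.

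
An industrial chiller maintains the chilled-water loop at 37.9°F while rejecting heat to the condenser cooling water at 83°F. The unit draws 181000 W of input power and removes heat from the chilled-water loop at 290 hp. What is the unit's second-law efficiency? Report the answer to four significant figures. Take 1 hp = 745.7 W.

Converting, Q̇_C = 290.0 hp = 216300 W, so COP_actual = Q̇_C/Ẇ = 216300/181000 = 1.195.
In absolute terms T_C = 276.43 K and T_H = 301.48 K, so ΔT = 25.06 K.
COP_Carnot = T_C/ΔT = 276.43/25.06 = 11.03.
η_II = COP_actual/COP_Carnot = 1.195/11.03 = 0.1083.

0.1083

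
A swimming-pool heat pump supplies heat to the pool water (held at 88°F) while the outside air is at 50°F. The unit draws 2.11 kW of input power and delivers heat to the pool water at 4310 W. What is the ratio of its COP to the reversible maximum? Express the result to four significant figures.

0.1417

Converting, Q̇_H = 4310 W = 4.310 kW, so COP_actual = Q̇_H/Ẇ = 4.310/2.110 = 2.043.
In absolute terms T_C = 283.15 K and T_H = 304.26 K, so ΔT = 21.11 K.
COP_Carnot = T_H/ΔT = 304.26/21.11 = 14.41.
η_II = COP_actual/COP_Carnot = 2.043/14.41 = 0.1417.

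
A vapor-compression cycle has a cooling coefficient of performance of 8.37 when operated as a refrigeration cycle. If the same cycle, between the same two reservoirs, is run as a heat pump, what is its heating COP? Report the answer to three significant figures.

9.37

The first law on one cycle gives Q_H = Q_C + W, so Q_H/W = Q_C/W + 1.
COP_HP = COP_R + 1 = 8.37 + 1 = 9.37.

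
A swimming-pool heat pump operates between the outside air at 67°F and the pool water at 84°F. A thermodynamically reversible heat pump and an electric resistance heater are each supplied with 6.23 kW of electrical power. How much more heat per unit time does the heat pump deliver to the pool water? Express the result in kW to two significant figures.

In absolute terms T_C = 292.59 K and T_H = 302.04 K, so ΔT = 9.444 K.
COP_Carnot = T_H/ΔT = 302.04/9.444 = 31.98.
The heat pump delivers Q̇_H = COP × Ẇ = 199.2 kW; the resistance heater delivers Ẇ = 6.230 kW.
Extra = (COP − 1)·Ẇ = 193.0 kW.

190 kW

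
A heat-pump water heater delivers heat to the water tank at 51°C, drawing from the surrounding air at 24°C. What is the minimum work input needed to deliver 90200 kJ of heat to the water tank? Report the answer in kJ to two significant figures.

7500 kJ

In absolute terms T_C = 297.15 K and T_H = 324.15 K, so ΔT = 27.00 K.
The reversible limit is COP_HP = T_H/ΔT = 12.01, so W_min = Q_H/COP = Q_H·ΔT/T_H.
W_min = 90200 × 27.00/324.15 = 7513 kJ.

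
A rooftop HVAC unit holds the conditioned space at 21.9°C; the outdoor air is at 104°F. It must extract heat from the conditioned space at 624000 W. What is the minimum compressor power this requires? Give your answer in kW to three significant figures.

38.3 kW

In absolute terms T_C = 295.05 K and T_H = 313.15 K, so ΔT = 18.10 K.
COP_Carnot = T_C/ΔT = 295.05/18.10 = 16.30.
Ẇ_min = Q̇/COP_Carnot = 624000/16.30 = 38280 W = 38.28 kW.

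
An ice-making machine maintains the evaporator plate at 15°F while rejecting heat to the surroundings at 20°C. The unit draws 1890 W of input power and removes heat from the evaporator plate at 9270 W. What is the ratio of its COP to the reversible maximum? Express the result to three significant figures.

0.548

COP_actual = Q̇_C/Ẇ = 9270/1890 = 4.905.
In absolute terms T_C = 263.71 K and T_H = 293.15 K, so ΔT = 29.44 K.
COP_Carnot = T_C/ΔT = 263.71/29.44 = 8.956.
η_II = COP_actual/COP_Carnot = 4.905/8.956 = 0.5476.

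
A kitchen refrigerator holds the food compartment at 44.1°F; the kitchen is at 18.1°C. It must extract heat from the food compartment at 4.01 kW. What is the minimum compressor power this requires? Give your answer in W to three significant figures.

163 W

In absolute terms T_C = 279.87 K and T_H = 291.25 K, so ΔT = 11.38 K.
COP_Carnot = T_C/ΔT = 279.87/11.38 = 24.60.
Ẇ_min = Q̇/COP_Carnot = 4.010/24.60 = 0.1630 kW = 163.0 W.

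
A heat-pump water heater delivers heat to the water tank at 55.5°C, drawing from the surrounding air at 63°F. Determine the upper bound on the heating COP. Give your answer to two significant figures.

In absolute terms T_C = 290.37 K and T_H = 328.65 K, so ΔT = 38.28 K.
For a reversible cycle, COP_Carnot = T_H/ΔT = 328.65/38.28 = 8.586.

8.6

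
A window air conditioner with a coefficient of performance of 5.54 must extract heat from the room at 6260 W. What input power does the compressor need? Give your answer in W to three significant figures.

Ẇ = Q̇_C/COP = 6260/5.54 = 1130 W.

1130 W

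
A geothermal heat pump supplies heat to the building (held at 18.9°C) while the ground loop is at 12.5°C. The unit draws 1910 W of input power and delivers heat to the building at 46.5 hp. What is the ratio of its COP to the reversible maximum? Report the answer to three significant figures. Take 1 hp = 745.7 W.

0.398

Converting, Q̇_H = 46.50 hp = 34680 W, so COP_actual = Q̇_H/Ẇ = 34680/1910 = 18.15.
In absolute terms T_C = 285.65 K and T_H = 292.05 K, so ΔT = 6.400 K.
COP_Carnot = T_H/ΔT = 292.05/6.400 = 45.63.
η_II = COP_actual/COP_Carnot = 18.15/45.63 = 0.3978.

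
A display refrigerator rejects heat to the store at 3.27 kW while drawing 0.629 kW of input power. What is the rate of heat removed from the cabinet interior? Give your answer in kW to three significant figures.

2.64 kW

For a cyclic device the first law requires Q̇_H = Q̇_C + Ẇ.
Q̇_C = Q̇_H − Ẇ = 2.641 kW.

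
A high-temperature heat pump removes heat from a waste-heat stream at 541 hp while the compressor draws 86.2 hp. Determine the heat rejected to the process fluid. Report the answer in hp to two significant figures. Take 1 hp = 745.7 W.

630 hp

For a cyclic device the first law requires Q̇_H = Q̇_C + Ẇ.
Q̇_H = Q̇_C + Ẇ = 627.2 hp.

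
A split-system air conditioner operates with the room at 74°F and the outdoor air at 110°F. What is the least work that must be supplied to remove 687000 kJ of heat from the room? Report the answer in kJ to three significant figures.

46300 kJ

In absolute terms T_C = 296.48 K and T_H = 316.48 K, so ΔT = 20.00 K.
The reversible limit is COP_R = T_C/ΔT = 14.82, so W_min = Q_C/COP = Q_C·ΔT/T_C.
W_min = 687000 × 20.00/296.48 = 46340 kJ.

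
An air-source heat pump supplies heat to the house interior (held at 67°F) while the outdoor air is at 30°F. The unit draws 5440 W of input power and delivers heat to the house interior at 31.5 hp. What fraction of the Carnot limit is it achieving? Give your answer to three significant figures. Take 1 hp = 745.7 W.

0.303

Converting, Q̇_H = 31.50 hp = 23490 W, so COP_actual = Q̇_H/Ẇ = 23490/5440 = 4.318.
In absolute terms T_C = 272.04 K and T_H = 292.59 K, so ΔT = 20.56 K.
COP_Carnot = T_H/ΔT = 292.59/20.56 = 14.23.
η_II = COP_actual/COP_Carnot = 4.318/14.23 = 0.3033.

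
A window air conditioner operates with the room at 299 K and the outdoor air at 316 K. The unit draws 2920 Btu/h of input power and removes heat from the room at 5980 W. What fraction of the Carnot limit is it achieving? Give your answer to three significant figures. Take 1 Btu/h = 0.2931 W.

0.397

Converting, Q̇_C = 5980 W = 20400 Btu/h, so COP_actual = Q̇_C/Ẇ = 20400/2920 = 6.987.
The reservoir spacing is ΔT = 316 − 299 = 17.00 K.
COP_Carnot = T_C/ΔT = 299.00/17.00 = 17.59.
η_II = COP_actual/COP_Carnot = 6.987/17.59 = 0.3973.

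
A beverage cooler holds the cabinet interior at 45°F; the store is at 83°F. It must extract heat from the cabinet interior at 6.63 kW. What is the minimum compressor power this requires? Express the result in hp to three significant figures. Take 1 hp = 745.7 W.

In absolute terms T_C = 280.37 K and T_H = 301.48 K, so ΔT = 21.11 K.
COP_Carnot = T_C/ΔT = 280.37/21.11 = 13.28.
Ẇ_min = Q̇/COP_Carnot = 6.630/13.28 = 0.4992 kW = 0.6695 hp.

0.669 hp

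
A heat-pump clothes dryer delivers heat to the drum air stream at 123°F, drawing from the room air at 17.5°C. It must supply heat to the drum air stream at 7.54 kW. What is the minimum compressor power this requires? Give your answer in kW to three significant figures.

0.770 kW

In absolute terms T_C = 290.65 K and T_H = 323.71 K, so ΔT = 33.06 K.
COP_Carnot = T_H/ΔT = 323.71/33.06 = 9.793.
Ẇ_min = Q̇/COP_Carnot = 7.540/9.793 = 0.7700 kW.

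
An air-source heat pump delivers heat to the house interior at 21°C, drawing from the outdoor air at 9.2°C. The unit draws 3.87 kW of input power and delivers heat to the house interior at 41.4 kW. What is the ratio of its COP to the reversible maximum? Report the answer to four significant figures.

0.4291

COP_actual = Q̇_H/Ẇ = 41.40/3.870 = 10.70.
In absolute terms T_C = 282.35 K and T_H = 294.15 K, so ΔT = 11.80 K.
COP_Carnot = T_H/ΔT = 294.15/11.80 = 24.93.
η_II = COP_actual/COP_Carnot = 10.70/24.93 = 0.4291.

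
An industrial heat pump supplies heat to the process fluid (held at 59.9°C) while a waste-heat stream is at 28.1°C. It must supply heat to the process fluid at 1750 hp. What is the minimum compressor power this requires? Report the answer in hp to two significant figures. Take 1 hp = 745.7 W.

170 hp

In absolute terms T_C = 301.25 K and T_H = 333.05 K, so ΔT = 31.80 K.
COP_Carnot = T_H/ΔT = 333.05/31.80 = 10.47.
Ẇ_min = Q̇/COP_Carnot = 1750/10.47 = 167.1 hp.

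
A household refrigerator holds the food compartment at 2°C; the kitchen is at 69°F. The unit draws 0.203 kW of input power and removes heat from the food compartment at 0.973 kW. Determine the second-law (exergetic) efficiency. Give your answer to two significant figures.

0.32

COP_actual = Q̇_C/Ẇ = 0.9730/0.2030 = 4.793.
In absolute terms T_C = 275.15 K and T_H = 293.71 K, so ΔT = 18.56 K.
COP_Carnot = T_C/ΔT = 275.15/18.56 = 14.83.
η_II = COP_actual/COP_Carnot = 4.793/14.83 = 0.3232.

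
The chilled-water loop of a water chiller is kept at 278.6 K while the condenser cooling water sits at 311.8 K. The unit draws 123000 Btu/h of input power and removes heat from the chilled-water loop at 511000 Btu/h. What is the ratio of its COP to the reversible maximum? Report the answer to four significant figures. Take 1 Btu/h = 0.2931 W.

COP_actual = Q̇_C/Ẇ = 511000/123000 = 4.154.
The reservoir spacing is ΔT = 311.8 − 278.6 = 33.20 K.
COP_Carnot = T_C/ΔT = 278.60/33.20 = 8.392.
η_II = COP_actual/COP_Carnot = 4.154/8.392 = 0.4951.

0.4951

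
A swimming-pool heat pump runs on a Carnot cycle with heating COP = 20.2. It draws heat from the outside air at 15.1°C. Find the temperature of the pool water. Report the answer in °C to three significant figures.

30.1 °C

COP_HP = T_H/(T_H − T_C) rearranges to T_H = COP·T_C/(COP − 1).
With T_C = 288.25 K, T_H = 20.2 × 288.25/19.20 = 303.26 K.
Converting, 303.26 K = 30.11°C.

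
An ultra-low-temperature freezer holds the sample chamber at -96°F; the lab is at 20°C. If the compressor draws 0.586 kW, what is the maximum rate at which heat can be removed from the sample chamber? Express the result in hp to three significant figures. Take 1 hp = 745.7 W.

1.74 hp

In absolute terms T_C = 202.04 K and T_H = 293.15 K, so ΔT = 91.11 K.
COP_Carnot = T_C/ΔT = 202.04/91.11 = 2.218.
Q̇_max = COP_Carnot × Ẇ = 2.218 × 0.5860 kW = 1.299 kW = 1.743 hp.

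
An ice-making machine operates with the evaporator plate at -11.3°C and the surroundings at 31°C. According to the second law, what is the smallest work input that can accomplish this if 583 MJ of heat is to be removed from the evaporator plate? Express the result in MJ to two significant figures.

In absolute terms T_C = 261.85 K and T_H = 304.15 K, so ΔT = 42.30 K.
The reversible limit is COP_R = T_C/ΔT = 6.190, so W_min = Q_C/COP = Q_C·ΔT/T_C.
W_min = 583.0 × 42.30/261.85 = 94.18 MJ.

94 MJ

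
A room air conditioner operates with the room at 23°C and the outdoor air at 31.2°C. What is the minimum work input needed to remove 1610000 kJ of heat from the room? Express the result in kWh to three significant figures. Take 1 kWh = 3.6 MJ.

In absolute terms T_C = 296.15 K and T_H = 304.35 K, so ΔT = 8.200 K.
The reversible limit is COP_R = T_C/ΔT = 36.12, so W_min = Q_C/COP = Q_C·ΔT/T_C.
W_min = 1610000 × 8.200/296.15 = 44580 kJ = 12.38 kWh.

12.4 kWh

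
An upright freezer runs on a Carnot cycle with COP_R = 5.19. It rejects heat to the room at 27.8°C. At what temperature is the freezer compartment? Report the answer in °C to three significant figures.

For a Carnot refrigerator COP_R = T_C/(T_H − T_C), so T_C = COP·T_H/(1 + COP).
With T_H = 300.95 K, T_C = 5.19 × 300.95/6.190 = 252.33 K.
Converting, 252.33 K = -20.82°C.

-20.8 °C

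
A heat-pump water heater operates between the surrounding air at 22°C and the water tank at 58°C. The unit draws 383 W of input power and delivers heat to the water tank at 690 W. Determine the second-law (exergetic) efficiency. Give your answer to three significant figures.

0.196

COP_actual = Q̇_H/Ẇ = 690.0/383.0 = 1.802.
In absolute terms T_C = 295.15 K and T_H = 331.15 K, so ΔT = 36.00 K.
COP_Carnot = T_H/ΔT = 331.15/36.00 = 9.199.
η_II = COP_actual/COP_Carnot = 1.802/9.199 = 0.1959.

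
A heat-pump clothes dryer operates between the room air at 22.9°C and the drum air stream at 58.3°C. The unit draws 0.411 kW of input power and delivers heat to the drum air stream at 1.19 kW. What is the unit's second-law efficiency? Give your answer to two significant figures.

COP_actual = Q̇_H/Ẇ = 1.190/0.4110 = 2.895.
In absolute terms T_C = 296.05 K and T_H = 331.45 K, so ΔT = 35.40 K.
COP_Carnot = T_H/ΔT = 331.45/35.40 = 9.363.
η_II = COP_actual/COP_Carnot = 2.895/9.363 = 0.3092.

0.31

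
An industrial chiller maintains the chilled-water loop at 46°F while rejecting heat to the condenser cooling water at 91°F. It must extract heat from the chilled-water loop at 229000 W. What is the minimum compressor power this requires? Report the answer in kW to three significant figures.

20.4 kW

In absolute terms T_C = 280.93 K and T_H = 305.93 K, so ΔT = 25.00 K.
COP_Carnot = T_C/ΔT = 280.93/25.00 = 11.24.
Ẇ_min = Q̇/COP_Carnot = 229000/11.24 = 20380 W = 20.38 kW.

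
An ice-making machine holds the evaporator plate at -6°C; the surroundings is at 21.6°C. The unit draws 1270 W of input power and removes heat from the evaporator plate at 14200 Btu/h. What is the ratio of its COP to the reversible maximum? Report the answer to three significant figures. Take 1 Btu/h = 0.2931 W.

Converting, Q̇_C = 14200 Btu/h = 4162 W, so COP_actual = Q̇_C/Ẇ = 4162/1270 = 3.277.
In absolute terms T_C = 267.15 K and T_H = 294.75 K, so ΔT = 27.60 K.
COP_Carnot = T_C/ΔT = 267.15/27.60 = 9.679.
η_II = COP_actual/COP_Carnot = 3.277/9.679 = 0.3386.

0.339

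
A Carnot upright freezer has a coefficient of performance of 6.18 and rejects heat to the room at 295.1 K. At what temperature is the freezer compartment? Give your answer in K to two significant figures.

250 K

For a Carnot refrigerator COP_R = T_C/(T_H − T_C), so T_C = COP·T_H/(1 + COP).
With T_H = 295.10 K, T_C = 6.18 × 295.10/7.180 = 254.00 K.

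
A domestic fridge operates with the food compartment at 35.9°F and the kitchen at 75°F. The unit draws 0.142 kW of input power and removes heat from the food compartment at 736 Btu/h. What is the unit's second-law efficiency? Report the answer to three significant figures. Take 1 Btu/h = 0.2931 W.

Converting, Q̇_C = 736.0 Btu/h = 0.2157 kW, so COP_actual = Q̇_C/Ẇ = 0.2157/0.1420 = 1.519.
In absolute terms T_C = 275.32 K and T_H = 297.04 K, so ΔT = 21.72 K.
COP_Carnot = T_C/ΔT = 275.32/21.72 = 12.67.
η_II = COP_actual/COP_Carnot = 1.519/12.67 = 0.1199.

0.120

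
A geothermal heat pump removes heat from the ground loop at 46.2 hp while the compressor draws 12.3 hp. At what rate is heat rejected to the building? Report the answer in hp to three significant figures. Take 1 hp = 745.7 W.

For a cyclic device the first law requires Q̇_H = Q̇_C + Ẇ.
Q̇_H = Q̇_C + Ẇ = 58.50 hp.

58.5 hp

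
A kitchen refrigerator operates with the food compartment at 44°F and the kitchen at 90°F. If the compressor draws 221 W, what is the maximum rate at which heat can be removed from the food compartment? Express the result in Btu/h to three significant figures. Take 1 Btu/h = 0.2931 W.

In absolute terms T_C = 279.82 K and T_H = 305.37 K, so ΔT = 25.56 K.
COP_Carnot = T_C/ΔT = 279.82/25.56 = 10.95.
Q̇_max = COP_Carnot × Ẇ = 10.95 × 221.0 W = 2420 W = 8256 Btu/h.

8260 Btu/h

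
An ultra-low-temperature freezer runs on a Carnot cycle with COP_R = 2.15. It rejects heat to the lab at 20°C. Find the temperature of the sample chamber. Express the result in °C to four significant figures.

-73.06 °C

For a Carnot refrigerator COP_R = T_C/(T_H − T_C), so T_C = COP·T_H/(1 + COP).
With T_H = 293.15 K, T_C = 2.15 × 293.15/3.150 = 200.09 K.
Converting, 200.09 K = -73.06°C.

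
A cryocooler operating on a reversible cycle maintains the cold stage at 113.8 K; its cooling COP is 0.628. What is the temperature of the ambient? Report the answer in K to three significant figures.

295 K

COP_R = T_C/(T_H − T_C) gives T_H − T_C = T_C/COP.
With T_C = 113.80 K, T_H = 113.80 × (1 + 1/0.628) = 295.01 K.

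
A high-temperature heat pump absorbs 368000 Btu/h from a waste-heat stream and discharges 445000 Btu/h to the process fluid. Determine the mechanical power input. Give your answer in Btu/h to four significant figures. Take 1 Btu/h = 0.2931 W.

For a cyclic device the first law requires Q̇_H = Q̇_C + Ẇ.
Ẇ = Q̇_H − Q̇_C = 77000 Btu/h.

77000 Btu/h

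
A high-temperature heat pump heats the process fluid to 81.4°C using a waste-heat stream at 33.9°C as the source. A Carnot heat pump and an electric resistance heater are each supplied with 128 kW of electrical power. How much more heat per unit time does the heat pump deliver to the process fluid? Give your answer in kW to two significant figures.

830 kW

In absolute terms T_C = 307.05 K and T_H = 354.55 K, so ΔT = 47.50 K.
COP_Carnot = T_H/ΔT = 354.55/47.50 = 7.464.
The heat pump delivers Q̇_H = COP × Ẇ = 955.4 kW; the resistance heater delivers Ẇ = 128.0 kW.
Extra = (COP − 1)·Ẇ = 827.4 kW.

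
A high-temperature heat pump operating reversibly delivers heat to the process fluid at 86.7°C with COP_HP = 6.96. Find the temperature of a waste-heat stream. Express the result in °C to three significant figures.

COP_HP = T_H/(T_H − T_C) gives T_H − T_C = T_H/COP.
With T_H = 359.85 K, T_C = 359.85 × (1 − 1/6.96) = 308.15 K.
Converting, 308.15 K = 35.00°C.

35.0 °C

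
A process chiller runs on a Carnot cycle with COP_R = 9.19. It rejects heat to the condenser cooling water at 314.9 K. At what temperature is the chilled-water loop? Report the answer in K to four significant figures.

For a Carnot refrigerator COP_R = T_C/(T_H − T_C), so T_C = COP·T_H/(1 + COP).
With T_H = 314.90 K, T_C = 9.19 × 314.90/10.19 = 284.00 K.

284.0 K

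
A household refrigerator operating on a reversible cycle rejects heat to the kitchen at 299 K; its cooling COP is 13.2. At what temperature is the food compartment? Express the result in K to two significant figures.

280 K

For a Carnot refrigerator COP_R = T_C/(T_H − T_C), so T_C = COP·T_H/(1 + COP).
With T_H = 299.00 K, T_C = 13.2 × 299.00/14.20 = 277.94 K.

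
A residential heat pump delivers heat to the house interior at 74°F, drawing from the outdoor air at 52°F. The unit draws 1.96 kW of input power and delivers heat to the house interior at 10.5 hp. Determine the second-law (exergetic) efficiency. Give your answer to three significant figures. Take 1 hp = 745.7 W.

Converting, Q̇_H = 10.50 hp = 7.830 kW, so COP_actual = Q̇_H/Ẇ = 7.830/1.960 = 3.995.
In absolute terms T_C = 284.26 K and T_H = 296.48 K, so ΔT = 12.22 K.
COP_Carnot = T_H/ΔT = 296.48/12.22 = 24.26.
η_II = COP_actual/COP_Carnot = 3.995/24.26 = 0.1647.

0.165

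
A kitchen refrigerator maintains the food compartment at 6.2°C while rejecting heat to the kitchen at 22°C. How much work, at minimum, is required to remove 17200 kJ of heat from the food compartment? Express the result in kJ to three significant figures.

973 kJ

In absolute terms T_C = 279.35 K and T_H = 295.15 K, so ΔT = 15.80 K.
The reversible limit is COP_R = T_C/ΔT = 17.68, so W_min = Q_C/COP = Q_C·ΔT/T_C.
W_min = 17200 × 15.80/279.35 = 972.8 kJ.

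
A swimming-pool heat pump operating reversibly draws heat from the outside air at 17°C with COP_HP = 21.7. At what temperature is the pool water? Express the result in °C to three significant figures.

COP_HP = T_H/(T_H − T_C) rearranges to T_H = COP·T_C/(COP − 1).
With T_C = 290.15 K, T_H = 21.7 × 290.15/20.70 = 304.17 K.
Converting, 304.17 K = 31.02°C.

31.0 °C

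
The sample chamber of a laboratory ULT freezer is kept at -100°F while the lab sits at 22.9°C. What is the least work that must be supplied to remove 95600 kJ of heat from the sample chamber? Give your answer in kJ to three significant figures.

46000 kJ

In absolute terms T_C = 199.82 K and T_H = 296.05 K, so ΔT = 96.23 K.
The reversible limit is COP_R = T_C/ΔT = 2.076, so W_min = Q_C/COP = Q_C·ΔT/T_C.
W_min = 95600 × 96.23/199.82 = 46040 kJ.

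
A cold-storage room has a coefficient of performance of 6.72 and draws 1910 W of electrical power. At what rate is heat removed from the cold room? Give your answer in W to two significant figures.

13000 W

Q̇_C = COP × Ẇ = 6.72 × 1910 = 12840 W.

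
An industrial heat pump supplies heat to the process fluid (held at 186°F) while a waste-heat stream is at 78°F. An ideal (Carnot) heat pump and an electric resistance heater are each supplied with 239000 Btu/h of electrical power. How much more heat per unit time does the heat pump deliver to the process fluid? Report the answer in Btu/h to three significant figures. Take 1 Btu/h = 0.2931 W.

1190000 Btu/h

In absolute terms T_C = 298.71 K and T_H = 358.71 K, so ΔT = 60.00 K.
COP_Carnot = T_H/ΔT = 358.71/60.00 = 5.978.
The heat pump delivers Q̇_H = COP × Ẇ = 1429000 Btu/h; the resistance heater delivers Ẇ = 239000 Btu/h.
Extra = (COP − 1)·Ẇ = 1190000 Btu/h.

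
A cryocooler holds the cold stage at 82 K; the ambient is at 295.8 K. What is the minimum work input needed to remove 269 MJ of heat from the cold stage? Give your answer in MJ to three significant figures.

701 MJ

The reservoir spacing is ΔT = 295.8 − 82 = 213.8 K.
The reversible limit is COP_R = T_C/ΔT = 0.3835, so W_min = Q_C/COP = Q_C·ΔT/T_C.
W_min = 269.0 × 213.8/82.00 = 701.4 MJ.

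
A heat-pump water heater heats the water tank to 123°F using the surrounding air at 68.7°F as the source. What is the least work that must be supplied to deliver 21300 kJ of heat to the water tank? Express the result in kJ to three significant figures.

1980 kJ

In absolute terms T_C = 293.54 K and T_H = 323.71 K, so ΔT = 30.17 K.
The reversible limit is COP_HP = T_H/ΔT = 10.73, so W_min = Q_H/COP = Q_H·ΔT/T_H.
W_min = 21300 × 30.17/323.71 = 1985 kJ.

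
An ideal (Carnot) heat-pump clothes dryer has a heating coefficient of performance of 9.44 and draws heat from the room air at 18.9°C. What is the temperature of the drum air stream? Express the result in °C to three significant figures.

53.5 °C

COP_HP = T_H/(T_H − T_C) rearranges to T_H = COP·T_C/(COP − 1).
With T_C = 292.05 K, T_H = 9.44 × 292.05/8.440 = 326.65 K.
Converting, 326.65 K = 53.50°C.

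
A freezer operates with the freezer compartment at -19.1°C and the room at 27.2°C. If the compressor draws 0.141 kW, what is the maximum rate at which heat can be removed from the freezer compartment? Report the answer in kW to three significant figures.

In absolute terms T_C = 254.05 K and T_H = 300.35 K, so ΔT = 46.30 K.
COP_Carnot = T_C/ΔT = 254.05/46.30 = 5.487.
Q̇_max = COP_Carnot × Ẇ = 5.487 × 0.1410 kW = 0.7737 kW.

0.774 kW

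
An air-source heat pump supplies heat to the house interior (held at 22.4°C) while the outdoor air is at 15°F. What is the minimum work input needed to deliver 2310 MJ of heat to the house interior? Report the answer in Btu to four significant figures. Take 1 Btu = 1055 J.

In absolute terms T_C = 263.71 K and T_H = 295.55 K, so ΔT = 31.84 K.
The reversible limit is COP_HP = T_H/ΔT = 9.281, so W_min = Q_H/COP = Q_H·ΔT/T_H.
W_min = 2310 × 31.84/295.55 = 248.9 MJ = 235900 Btu.

235900 Btu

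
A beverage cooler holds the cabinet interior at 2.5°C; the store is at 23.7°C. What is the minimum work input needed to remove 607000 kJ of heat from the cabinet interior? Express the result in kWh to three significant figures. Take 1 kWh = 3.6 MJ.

In absolute terms T_C = 275.65 K and T_H = 296.85 K, so ΔT = 21.20 K.
The reversible limit is COP_R = T_C/ΔT = 13.00, so W_min = Q_C/COP = Q_C·ΔT/T_C.
W_min = 607000 × 21.20/275.65 = 46680 kJ = 12.97 kWh.

13.0 kWh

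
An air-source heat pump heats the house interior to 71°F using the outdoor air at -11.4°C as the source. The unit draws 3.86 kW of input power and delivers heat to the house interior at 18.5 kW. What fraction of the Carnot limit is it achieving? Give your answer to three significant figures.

0.538

COP_actual = Q̇_H/Ẇ = 18.50/3.860 = 4.793.
In absolute terms T_C = 261.75 K and T_H = 294.82 K, so ΔT = 33.07 K.
COP_Carnot = T_H/ΔT = 294.82/33.07 = 8.916.
η_II = COP_actual/COP_Carnot = 4.793/8.916 = 0.5376.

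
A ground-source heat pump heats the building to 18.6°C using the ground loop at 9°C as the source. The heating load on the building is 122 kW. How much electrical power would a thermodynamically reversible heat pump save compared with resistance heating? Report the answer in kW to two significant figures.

In absolute terms T_C = 282.15 K and T_H = 291.75 K, so ΔT = 9.600 K.
COP_Carnot = T_H/ΔT = 291.75/9.600 = 30.39.
Resistance heating needs Ẇ_res = Q̇_H = 122.0 kW; the reversible heat pump needs only Ẇ_hp = Q̇_H/COP = 4.014 kW.
Saving = 122.0 − 4.014 = 118.0 kW.

120 kW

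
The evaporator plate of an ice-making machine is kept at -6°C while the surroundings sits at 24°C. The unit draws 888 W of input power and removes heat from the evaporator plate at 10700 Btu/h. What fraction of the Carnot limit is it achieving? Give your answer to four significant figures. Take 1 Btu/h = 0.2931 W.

Converting, Q̇_C = 10700 Btu/h = 3136 W, so COP_actual = Q̇_C/Ẇ = 3136/888.0 = 3.532.
In absolute terms T_C = 267.15 K and T_H = 297.15 K, so ΔT = 30.00 K.
COP_Carnot = T_C/ΔT = 267.15/30.00 = 8.905.
η_II = COP_actual/COP_Carnot = 3.532/8.905 = 0.3966.

0.3966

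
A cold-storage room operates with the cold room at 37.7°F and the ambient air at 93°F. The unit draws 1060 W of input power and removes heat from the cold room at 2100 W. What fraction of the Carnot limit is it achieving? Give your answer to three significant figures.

COP_actual = Q̇_C/Ẇ = 2100/1060 = 1.981.
In absolute terms T_C = 276.32 K and T_H = 307.04 K, so ΔT = 30.72 K.
COP_Carnot = T_C/ΔT = 276.32/30.72 = 8.994.
η_II = COP_actual/COP_Carnot = 1.981/8.994 = 0.2203.

0.220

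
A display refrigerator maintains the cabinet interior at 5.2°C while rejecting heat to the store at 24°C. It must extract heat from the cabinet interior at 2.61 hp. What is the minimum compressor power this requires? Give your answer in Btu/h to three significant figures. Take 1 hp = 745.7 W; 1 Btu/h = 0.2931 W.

448 Btu/h

In absolute terms T_C = 278.35 K and T_H = 297.15 K, so ΔT = 18.80 K.
COP_Carnot = T_C/ΔT = 278.35/18.80 = 14.81.
Ẇ_min = Q̇/COP_Carnot = 2.610/14.81 = 0.1763 hp = 448.5 Btu/h.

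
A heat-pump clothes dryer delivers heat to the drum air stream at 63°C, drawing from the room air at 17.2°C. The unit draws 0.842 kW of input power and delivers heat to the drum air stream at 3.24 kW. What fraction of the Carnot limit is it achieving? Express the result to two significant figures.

COP_actual = Q̇_H/Ẇ = 3.240/0.8420 = 3.848.
In absolute terms T_C = 290.35 K and T_H = 336.15 K, so ΔT = 45.80 K.
COP_Carnot = T_H/ΔT = 336.15/45.80 = 7.340.
η_II = COP_actual/COP_Carnot = 3.848/7.340 = 0.5243.

0.52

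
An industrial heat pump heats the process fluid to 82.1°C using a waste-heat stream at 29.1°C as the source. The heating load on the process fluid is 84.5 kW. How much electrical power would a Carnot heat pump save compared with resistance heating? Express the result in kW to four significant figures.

71.89 kW

In absolute terms T_C = 302.25 K and T_H = 355.25 K, so ΔT = 53.00 K.
COP_Carnot = T_H/ΔT = 355.25/53.00 = 6.703.
Resistance heating needs Ẇ_res = Q̇_H = 84.50 kW; the reversible heat pump needs only Ẇ_hp = Q̇_H/COP = 12.61 kW.
Saving = 84.50 − 12.61 = 71.89 kW.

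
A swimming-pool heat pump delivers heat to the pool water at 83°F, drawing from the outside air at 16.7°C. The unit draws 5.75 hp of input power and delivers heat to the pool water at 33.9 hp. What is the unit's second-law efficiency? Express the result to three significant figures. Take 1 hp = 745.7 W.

0.227

COP_actual = Q̇_H/Ẇ = 33.90/5.750 = 5.896.
In absolute terms T_C = 289.85 K and T_H = 301.48 K, so ΔT = 11.63 K.
COP_Carnot = T_H/ΔT = 301.48/11.63 = 25.92.
η_II = COP_actual/COP_Carnot = 5.896/25.92 = 0.2275.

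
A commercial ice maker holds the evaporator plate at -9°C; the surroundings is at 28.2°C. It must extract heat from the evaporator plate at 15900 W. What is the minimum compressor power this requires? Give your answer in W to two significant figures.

In absolute terms T_C = 264.15 K and T_H = 301.35 K, so ΔT = 37.20 K.
COP_Carnot = T_C/ΔT = 264.15/37.20 = 7.101.
Ẇ_min = Q̇/COP_Carnot = 15900/7.101 = 2239 W.

2200 W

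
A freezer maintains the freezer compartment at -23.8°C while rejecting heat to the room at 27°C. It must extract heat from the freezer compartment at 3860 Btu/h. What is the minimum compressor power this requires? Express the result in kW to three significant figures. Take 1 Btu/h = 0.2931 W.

In absolute terms T_C = 249.35 K and T_H = 300.15 K, so ΔT = 50.80 K.
COP_Carnot = T_C/ΔT = 249.35/50.80 = 4.908.
Ẇ_min = Q̇/COP_Carnot = 3860/4.908 = 786.4 Btu/h = 0.2305 kW.

0.230 kW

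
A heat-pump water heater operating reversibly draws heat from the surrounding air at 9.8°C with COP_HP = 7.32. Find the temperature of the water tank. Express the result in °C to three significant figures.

54.6 °C

COP_HP = T_H/(T_H − T_C) rearranges to T_H = COP·T_C/(COP − 1).
With T_C = 282.95 K, T_H = 7.32 × 282.95/6.320 = 327.72 K.
Converting, 327.72 K = 54.57°C.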